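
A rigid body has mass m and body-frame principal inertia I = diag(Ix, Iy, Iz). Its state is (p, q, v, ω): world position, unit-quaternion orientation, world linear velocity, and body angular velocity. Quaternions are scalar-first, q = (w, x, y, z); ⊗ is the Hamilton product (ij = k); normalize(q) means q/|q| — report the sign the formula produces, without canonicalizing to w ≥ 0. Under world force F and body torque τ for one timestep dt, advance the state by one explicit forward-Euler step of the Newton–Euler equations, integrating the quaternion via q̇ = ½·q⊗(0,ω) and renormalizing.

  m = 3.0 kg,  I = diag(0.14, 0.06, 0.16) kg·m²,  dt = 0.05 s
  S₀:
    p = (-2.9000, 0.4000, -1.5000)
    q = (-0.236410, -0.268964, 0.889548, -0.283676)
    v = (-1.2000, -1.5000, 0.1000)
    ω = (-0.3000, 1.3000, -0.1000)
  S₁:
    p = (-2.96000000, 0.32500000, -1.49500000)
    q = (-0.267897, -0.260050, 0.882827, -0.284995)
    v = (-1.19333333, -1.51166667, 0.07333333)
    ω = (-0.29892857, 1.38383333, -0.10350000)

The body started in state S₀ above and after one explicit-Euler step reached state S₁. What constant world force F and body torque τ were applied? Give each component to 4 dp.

F = (0.4000, -0.7000, -1.6000)
τ = (-0.0100, 0.1000, 0.0200)

velocity change Δv = (0.00666667, -0.01166667, -0.02666667)
m·(v₁−v₀)/dt = (0.4000, -0.7000, -1.6000)
Δω = ω₁−ω₀ = (0.00107143, 0.08383333, -0.00350000)
gyro term ω₀×Iω₀ = (-0.0130, -0.0006, 0.0312)
applied torque τ = (-0.0100, 0.1000, 0.0200)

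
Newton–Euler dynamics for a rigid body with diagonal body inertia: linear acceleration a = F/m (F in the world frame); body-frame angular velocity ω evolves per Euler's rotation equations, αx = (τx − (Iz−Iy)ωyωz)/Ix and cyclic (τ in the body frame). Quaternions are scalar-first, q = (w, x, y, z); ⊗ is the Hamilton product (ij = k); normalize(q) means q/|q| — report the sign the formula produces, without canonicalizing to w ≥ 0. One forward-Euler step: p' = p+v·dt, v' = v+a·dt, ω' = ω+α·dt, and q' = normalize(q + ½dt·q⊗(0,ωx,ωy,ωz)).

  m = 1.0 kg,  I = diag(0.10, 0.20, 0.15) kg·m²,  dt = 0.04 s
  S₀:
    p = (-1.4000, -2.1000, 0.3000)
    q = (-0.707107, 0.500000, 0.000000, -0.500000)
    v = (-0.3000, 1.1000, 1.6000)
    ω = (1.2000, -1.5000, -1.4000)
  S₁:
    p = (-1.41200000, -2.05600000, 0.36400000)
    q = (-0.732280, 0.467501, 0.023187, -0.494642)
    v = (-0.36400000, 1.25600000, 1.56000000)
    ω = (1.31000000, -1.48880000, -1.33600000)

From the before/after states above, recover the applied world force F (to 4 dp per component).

v₁ − v₀ = (-0.06400000, 0.15600000, -0.04000000)
F = m·Δv/dt = (-1.6000, 3.9000, -1.0000)

F = (-1.6000, 3.9000, -1.0000)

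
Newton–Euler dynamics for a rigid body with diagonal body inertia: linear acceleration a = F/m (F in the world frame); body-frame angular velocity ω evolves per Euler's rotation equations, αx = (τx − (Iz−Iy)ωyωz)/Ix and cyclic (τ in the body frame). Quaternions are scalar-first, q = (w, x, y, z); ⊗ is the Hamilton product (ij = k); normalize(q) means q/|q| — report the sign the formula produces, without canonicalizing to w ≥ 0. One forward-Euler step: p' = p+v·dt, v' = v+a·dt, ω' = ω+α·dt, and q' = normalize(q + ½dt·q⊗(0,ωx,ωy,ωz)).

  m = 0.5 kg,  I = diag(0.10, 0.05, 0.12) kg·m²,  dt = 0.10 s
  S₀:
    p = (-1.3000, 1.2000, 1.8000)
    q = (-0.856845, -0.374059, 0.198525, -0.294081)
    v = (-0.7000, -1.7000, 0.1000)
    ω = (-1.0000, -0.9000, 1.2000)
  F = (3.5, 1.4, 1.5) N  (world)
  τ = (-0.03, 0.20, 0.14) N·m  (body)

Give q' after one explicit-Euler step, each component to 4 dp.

2q̇ = q⊗(0,ω) = (0.1575107, 0.8304021, 1.5141123, -0.4930359)
q' = normalize(q + ½dt·q⊗(0,ω)) = (-0.8455, -0.3312, 0.2731, -0.3174)

q' = (-0.8455, -0.3312, 0.2731, -0.3174)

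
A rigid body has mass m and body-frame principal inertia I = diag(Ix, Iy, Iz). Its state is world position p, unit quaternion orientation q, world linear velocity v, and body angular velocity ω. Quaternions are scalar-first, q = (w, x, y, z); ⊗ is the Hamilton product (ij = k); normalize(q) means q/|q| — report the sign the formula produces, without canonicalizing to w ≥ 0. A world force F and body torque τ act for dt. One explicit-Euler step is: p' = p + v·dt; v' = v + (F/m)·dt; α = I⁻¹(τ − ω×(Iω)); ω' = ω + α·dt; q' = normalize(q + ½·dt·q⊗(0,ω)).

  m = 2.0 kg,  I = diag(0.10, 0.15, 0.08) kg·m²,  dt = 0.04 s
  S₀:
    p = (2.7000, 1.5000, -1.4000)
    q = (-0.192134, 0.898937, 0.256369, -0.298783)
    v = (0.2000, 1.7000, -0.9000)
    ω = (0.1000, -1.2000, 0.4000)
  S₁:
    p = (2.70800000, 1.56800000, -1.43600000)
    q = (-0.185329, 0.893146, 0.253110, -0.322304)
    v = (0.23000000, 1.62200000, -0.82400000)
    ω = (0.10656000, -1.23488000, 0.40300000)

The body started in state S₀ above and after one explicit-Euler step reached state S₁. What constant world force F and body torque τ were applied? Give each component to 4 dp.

rate change Δω = (0.00656000, -0.03488000, 0.00300000)
ω₀×(Iω₀) = (0.0336, 0.0008, -0.0060)
applied torque τ = (0.0500, -0.1300, 0.0000)
v₁ − v₀ = (0.03000000, -0.07800000, 0.07600000)
applied force F = (1.5000, -3.9000, 3.8000)

F = (1.5000, -3.9000, 3.8000)
τ = (0.0500, -0.1300, 0.0000)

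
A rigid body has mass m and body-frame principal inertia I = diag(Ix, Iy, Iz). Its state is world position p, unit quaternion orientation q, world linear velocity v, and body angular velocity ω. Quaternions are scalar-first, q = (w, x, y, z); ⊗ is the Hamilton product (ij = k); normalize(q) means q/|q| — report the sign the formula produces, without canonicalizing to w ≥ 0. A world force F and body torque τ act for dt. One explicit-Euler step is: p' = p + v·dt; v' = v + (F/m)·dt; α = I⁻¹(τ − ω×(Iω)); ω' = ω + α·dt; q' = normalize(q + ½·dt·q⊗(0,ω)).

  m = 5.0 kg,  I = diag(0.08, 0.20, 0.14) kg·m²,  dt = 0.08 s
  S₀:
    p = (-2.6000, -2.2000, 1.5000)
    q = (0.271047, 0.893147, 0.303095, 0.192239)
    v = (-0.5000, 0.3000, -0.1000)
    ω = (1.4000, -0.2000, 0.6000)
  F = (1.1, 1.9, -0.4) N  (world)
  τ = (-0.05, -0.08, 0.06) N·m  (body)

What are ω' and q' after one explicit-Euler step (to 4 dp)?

ω' = (1.3428, -0.2118, 0.6535)
q' = (0.2184, 0.9154, 0.2897, 0.1743)

gyro term ω×Iω = (0.0072, -0.0504, -0.0336)
α = I⁻¹(τ − ω×Iω) = (-0.7150, -0.1480, 0.6686)
ω' = ω + α·dt = (1.3428, -0.2118, 0.6535)
Hamilton product q⊗(0,ω) = (-1.3051302, 0.5997706, -0.3209630, -0.4403342)
updated quaternion q' = (0.2184, 0.9154, 0.2897, 0.1743)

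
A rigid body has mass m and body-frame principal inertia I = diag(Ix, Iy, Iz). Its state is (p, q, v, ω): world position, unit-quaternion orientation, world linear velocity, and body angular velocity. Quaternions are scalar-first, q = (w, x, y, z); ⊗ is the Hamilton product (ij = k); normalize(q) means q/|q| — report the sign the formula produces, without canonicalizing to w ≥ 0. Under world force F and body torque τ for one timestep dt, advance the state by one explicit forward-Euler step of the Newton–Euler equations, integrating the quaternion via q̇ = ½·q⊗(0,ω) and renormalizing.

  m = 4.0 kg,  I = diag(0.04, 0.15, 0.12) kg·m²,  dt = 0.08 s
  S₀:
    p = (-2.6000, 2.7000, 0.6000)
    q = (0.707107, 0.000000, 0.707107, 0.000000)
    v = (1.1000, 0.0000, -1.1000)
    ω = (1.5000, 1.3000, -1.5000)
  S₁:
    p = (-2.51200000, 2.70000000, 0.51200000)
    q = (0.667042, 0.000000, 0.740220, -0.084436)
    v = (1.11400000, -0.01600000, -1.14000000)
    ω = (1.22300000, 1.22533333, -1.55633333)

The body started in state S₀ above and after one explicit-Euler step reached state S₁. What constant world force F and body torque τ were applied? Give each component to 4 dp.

F = (0.7000, -0.8000, -2.0000)
τ = (-0.0800, 0.0400, 0.1300)

Δω = ω₁−ω₀ = (-0.27700000, -0.07466667, -0.05633333)
τ = I·(Δω/dt) + ω₀×(Iω₀) = (-0.0800, 0.0400, 0.1300)
Δv = v₁−v₀ = (0.01400000, -0.01600000, -0.04000000)
applied force F = (0.7000, -0.8000, -2.0000)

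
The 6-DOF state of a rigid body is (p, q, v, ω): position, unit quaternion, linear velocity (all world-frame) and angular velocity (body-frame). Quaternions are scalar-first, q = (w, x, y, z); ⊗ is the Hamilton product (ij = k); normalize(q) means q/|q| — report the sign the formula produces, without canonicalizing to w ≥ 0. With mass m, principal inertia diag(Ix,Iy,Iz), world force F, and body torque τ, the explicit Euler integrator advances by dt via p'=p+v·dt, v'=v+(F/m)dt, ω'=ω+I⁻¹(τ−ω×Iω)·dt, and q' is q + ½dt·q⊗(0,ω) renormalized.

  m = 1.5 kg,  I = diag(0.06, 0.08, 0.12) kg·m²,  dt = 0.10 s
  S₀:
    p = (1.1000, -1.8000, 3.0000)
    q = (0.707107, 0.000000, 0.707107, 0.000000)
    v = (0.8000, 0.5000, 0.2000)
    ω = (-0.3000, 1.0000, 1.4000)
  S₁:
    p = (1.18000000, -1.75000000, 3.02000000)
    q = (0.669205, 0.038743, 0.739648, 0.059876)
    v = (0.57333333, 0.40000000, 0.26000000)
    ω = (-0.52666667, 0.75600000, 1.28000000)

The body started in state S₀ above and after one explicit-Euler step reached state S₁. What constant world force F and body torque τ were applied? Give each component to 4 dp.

Δv = v₁−v₀ = (-0.22666667, -0.10000000, 0.06000000)
F = m·Δv/dt = (-3.4000, -1.5000, 0.9000)
ω₁ − ω₀ = (-0.22666667, -0.24400000, -0.12000000)
I·α + gyro = (-0.0800, -0.1700, -0.1500)

F = (-3.4000, -1.5000, 0.9000)
τ = (-0.0800, -0.1700, -0.1500)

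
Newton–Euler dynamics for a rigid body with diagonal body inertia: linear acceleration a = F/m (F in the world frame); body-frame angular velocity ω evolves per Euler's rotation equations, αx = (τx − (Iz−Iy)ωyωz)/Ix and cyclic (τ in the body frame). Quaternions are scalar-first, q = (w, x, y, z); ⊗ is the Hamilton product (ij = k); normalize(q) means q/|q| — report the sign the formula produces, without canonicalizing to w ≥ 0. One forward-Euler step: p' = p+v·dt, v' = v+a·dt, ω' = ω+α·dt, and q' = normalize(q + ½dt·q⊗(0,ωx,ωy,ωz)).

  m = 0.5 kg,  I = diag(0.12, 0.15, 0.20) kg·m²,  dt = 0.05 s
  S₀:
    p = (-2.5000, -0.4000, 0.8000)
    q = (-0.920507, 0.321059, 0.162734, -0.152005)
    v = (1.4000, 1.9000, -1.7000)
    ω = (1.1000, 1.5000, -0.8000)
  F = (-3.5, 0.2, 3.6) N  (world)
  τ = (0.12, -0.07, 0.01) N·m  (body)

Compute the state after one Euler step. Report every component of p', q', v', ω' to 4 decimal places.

p' = (-2.4300, -0.3050, 0.7150)
q' = (-0.9373, 0.2978, 0.1303, -0.1259)
v' = (1.0500, 1.9200, -1.3400)
ω' = (1.1750, 1.4532, -0.8099)

(τ − ω×Iω)/I = (1.5000, -0.9360, -0.1975)
ω' = ω + α·dt = (1.1750, 1.4532, -0.8099)
2q̇ = q⊗(0,ω) = (-0.7188699, -0.9147374, -1.2911188, 1.0389867)
q + ½dt·q⊗(0,ω), renormalized = (-0.9373, 0.2978, 0.1303, -0.1259)
p' = p + v·dt = (-2.4300, -0.3050, 0.7150)
new velocity v' = (1.0500, 1.9200, -1.3400)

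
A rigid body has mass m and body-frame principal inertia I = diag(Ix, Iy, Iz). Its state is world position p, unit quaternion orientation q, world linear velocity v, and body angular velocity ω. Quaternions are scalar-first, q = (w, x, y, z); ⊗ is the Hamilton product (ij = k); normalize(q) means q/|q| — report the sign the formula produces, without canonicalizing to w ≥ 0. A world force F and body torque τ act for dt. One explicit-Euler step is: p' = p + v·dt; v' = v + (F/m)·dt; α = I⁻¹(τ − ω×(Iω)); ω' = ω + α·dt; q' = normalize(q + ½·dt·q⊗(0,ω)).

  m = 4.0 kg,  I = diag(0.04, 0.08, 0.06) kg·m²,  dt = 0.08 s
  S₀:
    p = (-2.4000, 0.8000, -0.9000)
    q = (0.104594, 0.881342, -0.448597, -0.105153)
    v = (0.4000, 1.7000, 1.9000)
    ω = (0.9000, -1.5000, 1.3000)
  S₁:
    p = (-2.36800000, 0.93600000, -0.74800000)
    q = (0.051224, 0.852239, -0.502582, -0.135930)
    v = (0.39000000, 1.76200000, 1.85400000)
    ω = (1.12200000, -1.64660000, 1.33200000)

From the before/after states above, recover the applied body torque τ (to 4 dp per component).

Δω = ω₁−ω₀ = (0.22200000, -0.14660000, 0.03200000)
gyro term ω₀×Iω₀ = (0.0390, -0.0234, -0.0540)
applied torque τ = (0.1500, -0.1700, -0.0300)

τ = (0.1500, -0.1700, -0.0300)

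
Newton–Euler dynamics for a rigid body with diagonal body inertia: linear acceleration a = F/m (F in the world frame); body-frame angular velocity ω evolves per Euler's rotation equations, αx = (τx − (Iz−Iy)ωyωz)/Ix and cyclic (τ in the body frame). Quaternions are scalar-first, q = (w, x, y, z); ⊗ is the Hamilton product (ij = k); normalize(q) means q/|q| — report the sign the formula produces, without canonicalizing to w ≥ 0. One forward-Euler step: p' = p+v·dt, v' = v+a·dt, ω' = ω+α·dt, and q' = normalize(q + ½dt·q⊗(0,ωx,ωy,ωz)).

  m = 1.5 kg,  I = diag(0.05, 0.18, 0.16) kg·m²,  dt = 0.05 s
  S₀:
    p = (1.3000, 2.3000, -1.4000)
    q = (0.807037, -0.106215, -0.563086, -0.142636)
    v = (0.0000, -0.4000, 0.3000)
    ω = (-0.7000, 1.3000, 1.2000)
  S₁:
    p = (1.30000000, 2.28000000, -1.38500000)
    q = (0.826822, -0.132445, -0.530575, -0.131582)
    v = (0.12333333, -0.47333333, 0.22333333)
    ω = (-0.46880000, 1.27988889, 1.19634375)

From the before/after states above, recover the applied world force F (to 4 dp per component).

Δv = v₁−v₀ = (0.12333333, -0.07333333, -0.07666667)
m·(v₁−v₀)/dt = (3.7000, -2.2000, -2.3000)

F = (3.7000, -2.2000, -2.3000)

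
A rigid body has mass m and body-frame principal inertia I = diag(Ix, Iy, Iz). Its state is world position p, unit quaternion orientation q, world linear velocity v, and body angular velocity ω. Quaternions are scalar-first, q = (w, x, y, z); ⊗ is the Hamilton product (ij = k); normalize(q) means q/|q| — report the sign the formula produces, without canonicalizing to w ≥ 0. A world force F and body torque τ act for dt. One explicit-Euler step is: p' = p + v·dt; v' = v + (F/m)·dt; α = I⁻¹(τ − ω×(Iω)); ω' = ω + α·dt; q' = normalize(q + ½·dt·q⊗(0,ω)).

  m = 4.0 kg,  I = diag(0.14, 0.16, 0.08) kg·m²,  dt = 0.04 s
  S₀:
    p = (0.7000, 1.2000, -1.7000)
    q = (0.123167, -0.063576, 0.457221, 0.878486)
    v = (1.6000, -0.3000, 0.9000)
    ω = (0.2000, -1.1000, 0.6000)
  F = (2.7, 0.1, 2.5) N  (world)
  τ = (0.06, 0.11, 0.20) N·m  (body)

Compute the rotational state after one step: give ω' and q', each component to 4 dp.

α = I⁻¹(τ − ω×Iω) = (0.0514, 0.6425, 2.5550)
ω' = ω + α·dt = (0.2021, -1.0743, 0.7022)
q⊗(0,ω) = (-0.0114333, 1.2653006, 0.0783591, 0.0523896)
updated quaternion q' = (0.1229, -0.0383, 0.4586, 0.8793)

ω' = (0.2021, -1.0743, 0.7022)
q' = (0.1229, -0.0383, 0.4586, 0.8793)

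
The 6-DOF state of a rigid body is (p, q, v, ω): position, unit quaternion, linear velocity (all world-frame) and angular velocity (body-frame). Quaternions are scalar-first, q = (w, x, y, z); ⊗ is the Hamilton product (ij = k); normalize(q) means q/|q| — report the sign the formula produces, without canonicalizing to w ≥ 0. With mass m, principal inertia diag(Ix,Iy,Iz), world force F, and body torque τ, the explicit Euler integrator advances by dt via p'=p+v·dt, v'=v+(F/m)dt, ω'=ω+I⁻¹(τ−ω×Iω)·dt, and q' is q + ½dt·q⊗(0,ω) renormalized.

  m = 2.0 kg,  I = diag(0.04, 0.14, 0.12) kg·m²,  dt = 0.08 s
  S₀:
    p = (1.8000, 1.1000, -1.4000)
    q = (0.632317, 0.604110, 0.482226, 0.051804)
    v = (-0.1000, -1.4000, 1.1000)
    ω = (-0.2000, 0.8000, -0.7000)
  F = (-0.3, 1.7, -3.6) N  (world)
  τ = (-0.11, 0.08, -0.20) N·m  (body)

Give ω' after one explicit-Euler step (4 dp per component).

ω' = (-0.4424, 0.8521, -0.8227)

gyro term ω×Iω = (0.0112, -0.0112, -0.0160)
(τ − ω×Iω)/I = (-3.0300, 0.6514, -1.5333)
ω' = ω + α·dt = (-0.4424, 0.8521, -0.8227)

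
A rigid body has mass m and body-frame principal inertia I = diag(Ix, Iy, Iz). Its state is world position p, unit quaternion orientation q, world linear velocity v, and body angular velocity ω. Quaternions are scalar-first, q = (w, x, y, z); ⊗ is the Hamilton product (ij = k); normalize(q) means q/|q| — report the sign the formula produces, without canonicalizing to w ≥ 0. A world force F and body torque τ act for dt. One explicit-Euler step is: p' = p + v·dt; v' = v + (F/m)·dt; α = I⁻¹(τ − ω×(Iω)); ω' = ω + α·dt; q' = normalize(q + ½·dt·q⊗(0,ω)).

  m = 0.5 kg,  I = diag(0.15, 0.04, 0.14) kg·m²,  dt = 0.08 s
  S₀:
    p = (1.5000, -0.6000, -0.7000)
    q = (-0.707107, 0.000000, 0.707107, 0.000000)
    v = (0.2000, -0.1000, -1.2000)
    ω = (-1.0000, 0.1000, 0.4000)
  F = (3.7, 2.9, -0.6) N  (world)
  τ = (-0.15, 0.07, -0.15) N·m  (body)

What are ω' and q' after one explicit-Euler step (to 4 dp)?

ω' = (-1.0821, 0.2480, 0.3080)
q' = (-0.7093, 0.0396, 0.7036, 0.0170)

α = I⁻¹(τ − ω×Iω) = (-1.0267, 1.8500, -1.1500)
ω + α·dt = (-1.0821, 0.2480, 0.3080)
Hamilton product q⊗(0,ω) = (-0.0707107, 0.9899498, -0.0707107, 0.4242642)
q + ½dt·q⊗(0,ω), renormalized = (-0.7093, 0.0396, 0.7036, 0.0170)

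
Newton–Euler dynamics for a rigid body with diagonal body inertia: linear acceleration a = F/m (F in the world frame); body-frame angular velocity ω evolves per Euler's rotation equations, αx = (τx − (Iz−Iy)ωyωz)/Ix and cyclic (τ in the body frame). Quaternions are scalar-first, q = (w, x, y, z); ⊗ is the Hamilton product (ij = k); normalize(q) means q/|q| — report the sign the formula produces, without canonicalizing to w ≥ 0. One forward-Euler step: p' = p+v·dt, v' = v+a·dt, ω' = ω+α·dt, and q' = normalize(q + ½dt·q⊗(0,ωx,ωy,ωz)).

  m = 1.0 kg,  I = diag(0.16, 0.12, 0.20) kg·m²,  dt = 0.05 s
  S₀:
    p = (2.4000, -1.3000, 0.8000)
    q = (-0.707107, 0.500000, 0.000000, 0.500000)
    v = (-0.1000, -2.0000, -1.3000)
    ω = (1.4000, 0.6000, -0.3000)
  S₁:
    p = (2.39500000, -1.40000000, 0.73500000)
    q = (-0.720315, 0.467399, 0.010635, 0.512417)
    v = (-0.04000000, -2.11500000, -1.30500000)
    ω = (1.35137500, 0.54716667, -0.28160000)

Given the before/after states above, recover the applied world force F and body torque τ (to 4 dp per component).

rate change Δω = (-0.04862500, -0.05283333, 0.01840000)
τ = I·(Δω/dt) + ω₀×(Iω₀) = (-0.1700, -0.1100, 0.0400)
v₁ − v₀ = (0.06000000, -0.11500000, -0.00500000)
m·(v₁−v₀)/dt = (1.2000, -2.3000, -0.1000)

F = (1.2000, -2.3000, -0.1000)
τ = (-0.1700, -0.1100, 0.0400)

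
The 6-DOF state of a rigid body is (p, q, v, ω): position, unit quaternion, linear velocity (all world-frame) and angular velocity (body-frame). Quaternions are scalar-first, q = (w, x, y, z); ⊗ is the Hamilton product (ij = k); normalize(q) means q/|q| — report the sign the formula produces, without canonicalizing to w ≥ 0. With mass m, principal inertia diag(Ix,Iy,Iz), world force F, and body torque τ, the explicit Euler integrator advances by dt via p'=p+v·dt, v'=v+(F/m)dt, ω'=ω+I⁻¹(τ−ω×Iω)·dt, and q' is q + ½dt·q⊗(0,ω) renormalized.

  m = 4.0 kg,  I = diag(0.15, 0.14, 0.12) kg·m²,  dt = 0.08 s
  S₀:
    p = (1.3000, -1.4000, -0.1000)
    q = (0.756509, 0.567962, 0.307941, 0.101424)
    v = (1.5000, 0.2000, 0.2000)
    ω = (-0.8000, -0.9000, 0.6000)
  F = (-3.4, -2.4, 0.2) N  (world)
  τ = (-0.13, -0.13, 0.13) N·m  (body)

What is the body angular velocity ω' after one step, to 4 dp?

ω' = (-0.8751, -0.9661, 0.6915)

gyro term ω×Iω = (0.0108, -0.0144, -0.0072)
α = I⁻¹(τ − ω×Iω) = (-0.9387, -0.8257, 1.1433)
ω + α·dt = (-0.8751, -0.9661, 0.6915)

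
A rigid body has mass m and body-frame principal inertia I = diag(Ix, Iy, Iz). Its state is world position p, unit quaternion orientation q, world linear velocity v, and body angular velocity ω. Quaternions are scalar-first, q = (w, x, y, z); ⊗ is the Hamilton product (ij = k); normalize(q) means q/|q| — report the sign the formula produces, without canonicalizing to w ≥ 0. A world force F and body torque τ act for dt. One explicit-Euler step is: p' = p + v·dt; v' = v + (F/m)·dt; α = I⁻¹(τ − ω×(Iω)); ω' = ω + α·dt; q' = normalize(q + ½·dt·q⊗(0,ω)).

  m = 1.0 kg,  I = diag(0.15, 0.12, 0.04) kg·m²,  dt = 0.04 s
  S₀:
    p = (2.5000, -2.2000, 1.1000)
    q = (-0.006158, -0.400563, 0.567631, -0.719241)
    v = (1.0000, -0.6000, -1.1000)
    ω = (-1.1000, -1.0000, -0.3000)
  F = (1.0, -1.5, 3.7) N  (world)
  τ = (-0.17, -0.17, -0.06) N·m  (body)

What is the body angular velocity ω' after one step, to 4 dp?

α = I⁻¹(τ − ω×Iω) = (-0.9733, -1.7192, -0.6750)
new body rate ω' = (-1.1389, -1.0688, -0.3270)

ω' = (-1.1389, -1.0688, -0.3270)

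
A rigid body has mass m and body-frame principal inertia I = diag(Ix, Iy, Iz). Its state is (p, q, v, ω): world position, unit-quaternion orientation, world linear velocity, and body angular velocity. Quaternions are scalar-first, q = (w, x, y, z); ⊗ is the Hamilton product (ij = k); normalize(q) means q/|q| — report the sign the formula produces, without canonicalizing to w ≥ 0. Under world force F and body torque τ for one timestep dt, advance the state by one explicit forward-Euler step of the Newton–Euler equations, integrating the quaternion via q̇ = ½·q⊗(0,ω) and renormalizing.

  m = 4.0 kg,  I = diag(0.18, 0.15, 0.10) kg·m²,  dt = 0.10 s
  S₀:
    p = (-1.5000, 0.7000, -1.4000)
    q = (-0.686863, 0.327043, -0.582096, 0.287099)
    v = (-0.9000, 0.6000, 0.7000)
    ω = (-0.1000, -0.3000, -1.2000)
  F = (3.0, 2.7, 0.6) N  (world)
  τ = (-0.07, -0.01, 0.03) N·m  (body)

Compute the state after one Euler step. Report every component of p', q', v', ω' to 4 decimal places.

(τ − ω×Iω)/I = (-0.2889, -0.1307, 0.3090)
new body rate ω' = (-0.1289, -0.3131, -1.1691)
Hamilton product q⊗(0,ω) = (0.2025943, 0.8533312, 0.5698006, 0.6679131)
q' = normalize(q + ½dt·q⊗(0,ω)) = (-0.6754, 0.3690, -0.5525, 0.3199)
linear accel F/m = (0.7500, 0.6750, 0.1500)
p + v·dt = (-1.5900, 0.7600, -1.3300)
new velocity v' = (-0.8250, 0.6675, 0.7150)

p' = (-1.5900, 0.7600, -1.3300)
q' = (-0.6754, 0.3690, -0.5525, 0.3199)
v' = (-0.8250, 0.6675, 0.7150)
ω' = (-0.1289, -0.3131, -1.1691)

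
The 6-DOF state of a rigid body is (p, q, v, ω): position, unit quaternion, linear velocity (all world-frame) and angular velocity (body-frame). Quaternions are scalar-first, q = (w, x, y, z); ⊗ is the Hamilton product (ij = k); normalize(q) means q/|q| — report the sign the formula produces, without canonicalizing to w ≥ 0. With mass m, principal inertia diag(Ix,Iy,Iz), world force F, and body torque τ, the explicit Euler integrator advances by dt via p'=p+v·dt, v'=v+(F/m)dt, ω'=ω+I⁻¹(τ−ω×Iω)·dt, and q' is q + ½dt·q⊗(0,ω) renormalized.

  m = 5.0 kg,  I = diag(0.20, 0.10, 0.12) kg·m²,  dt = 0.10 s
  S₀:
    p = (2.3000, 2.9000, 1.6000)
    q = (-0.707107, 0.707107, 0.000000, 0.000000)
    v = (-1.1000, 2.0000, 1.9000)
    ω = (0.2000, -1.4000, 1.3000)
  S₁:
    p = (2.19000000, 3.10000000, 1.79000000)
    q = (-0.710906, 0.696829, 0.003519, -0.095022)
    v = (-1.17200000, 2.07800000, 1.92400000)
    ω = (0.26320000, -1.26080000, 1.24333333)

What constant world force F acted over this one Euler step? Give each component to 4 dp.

v₁ − v₀ = (-0.07200000, 0.07800000, 0.02400000)
m·(v₁−v₀)/dt = (-3.6000, 3.9000, 1.2000)

F = (-3.6000, 3.9000, 1.2000)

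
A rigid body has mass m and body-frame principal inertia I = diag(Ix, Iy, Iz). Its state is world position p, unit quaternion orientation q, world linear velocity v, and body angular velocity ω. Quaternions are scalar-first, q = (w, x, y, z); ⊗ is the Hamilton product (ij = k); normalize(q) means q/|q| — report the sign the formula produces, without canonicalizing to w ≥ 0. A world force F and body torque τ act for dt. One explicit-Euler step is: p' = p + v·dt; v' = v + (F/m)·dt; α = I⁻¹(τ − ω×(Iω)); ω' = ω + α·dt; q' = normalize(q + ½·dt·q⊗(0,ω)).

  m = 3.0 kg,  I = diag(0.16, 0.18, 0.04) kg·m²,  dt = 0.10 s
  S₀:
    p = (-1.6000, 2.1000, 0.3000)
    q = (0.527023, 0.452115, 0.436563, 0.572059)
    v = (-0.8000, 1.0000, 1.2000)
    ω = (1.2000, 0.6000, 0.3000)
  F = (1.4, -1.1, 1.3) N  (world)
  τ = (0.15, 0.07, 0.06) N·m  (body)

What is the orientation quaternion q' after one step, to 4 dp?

q' = (0.4771, 0.4720, 0.4788, 0.5660)

2q̇ = q⊗(0,ω) = (-0.9760935, 0.4201611, 0.8670501, -0.0944997)
q' = normalize(q + ½dt·q⊗(0,ω)) = (0.4771, 0.4720, 0.4788, 0.5660)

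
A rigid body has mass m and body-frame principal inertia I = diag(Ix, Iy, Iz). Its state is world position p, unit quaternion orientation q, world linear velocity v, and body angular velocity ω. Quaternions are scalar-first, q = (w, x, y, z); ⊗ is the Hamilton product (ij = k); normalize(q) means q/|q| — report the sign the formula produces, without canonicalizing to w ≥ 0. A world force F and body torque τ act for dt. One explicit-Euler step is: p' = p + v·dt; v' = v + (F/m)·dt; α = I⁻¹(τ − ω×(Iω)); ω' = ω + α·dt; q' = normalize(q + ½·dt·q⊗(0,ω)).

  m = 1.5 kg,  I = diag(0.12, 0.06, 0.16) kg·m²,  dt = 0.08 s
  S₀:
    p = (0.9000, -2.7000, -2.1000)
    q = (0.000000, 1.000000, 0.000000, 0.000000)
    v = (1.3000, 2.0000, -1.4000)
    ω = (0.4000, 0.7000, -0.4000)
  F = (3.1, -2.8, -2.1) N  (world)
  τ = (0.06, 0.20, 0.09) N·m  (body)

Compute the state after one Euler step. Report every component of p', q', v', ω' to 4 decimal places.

p + v·dt = (1.0040, -2.5400, -2.2120)
new velocity v' = (1.4653, 1.8507, -1.5120)
gyro term ω×Iω = (-0.0280, 0.0064, -0.0168)
angular accel α = (0.7333, 3.2267, 0.6675)
new body rate ω' = (0.4587, 0.9581, -0.3466)
Hamilton product q⊗(0,ω) = (-0.4000000, 0.0000000, 0.4000000, 0.7000000)
q' = normalize(q + ½dt·q⊗(0,ω)) = (-0.0160, 0.9994, 0.0160, 0.0280)

p' = (1.0040, -2.5400, -2.2120)
q' = (-0.0160, 0.9994, 0.0160, 0.0280)
v' = (1.4653, 1.8507, -1.5120)
ω' = (0.4587, 0.9581, -0.3466)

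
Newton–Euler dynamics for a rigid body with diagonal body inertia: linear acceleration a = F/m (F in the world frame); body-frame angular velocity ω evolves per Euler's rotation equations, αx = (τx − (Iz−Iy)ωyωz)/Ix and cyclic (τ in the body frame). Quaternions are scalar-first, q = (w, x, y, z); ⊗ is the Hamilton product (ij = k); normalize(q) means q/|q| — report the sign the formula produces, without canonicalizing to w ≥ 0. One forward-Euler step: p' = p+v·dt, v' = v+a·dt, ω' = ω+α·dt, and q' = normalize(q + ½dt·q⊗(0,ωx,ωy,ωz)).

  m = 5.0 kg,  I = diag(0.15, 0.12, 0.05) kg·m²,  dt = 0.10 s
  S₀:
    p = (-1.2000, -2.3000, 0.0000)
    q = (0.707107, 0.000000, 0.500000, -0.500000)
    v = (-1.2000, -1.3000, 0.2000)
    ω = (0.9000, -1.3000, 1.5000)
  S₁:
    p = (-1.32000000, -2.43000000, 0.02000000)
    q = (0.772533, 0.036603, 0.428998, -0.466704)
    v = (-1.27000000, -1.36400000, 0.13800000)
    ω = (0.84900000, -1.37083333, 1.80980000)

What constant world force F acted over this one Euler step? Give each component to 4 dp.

F = (-3.5000, -3.2000, -3.1000)

velocity change Δv = (-0.07000000, -0.06400000, -0.06200000)
m·(v₁−v₀)/dt = (-3.5000, -3.2000, -3.1000)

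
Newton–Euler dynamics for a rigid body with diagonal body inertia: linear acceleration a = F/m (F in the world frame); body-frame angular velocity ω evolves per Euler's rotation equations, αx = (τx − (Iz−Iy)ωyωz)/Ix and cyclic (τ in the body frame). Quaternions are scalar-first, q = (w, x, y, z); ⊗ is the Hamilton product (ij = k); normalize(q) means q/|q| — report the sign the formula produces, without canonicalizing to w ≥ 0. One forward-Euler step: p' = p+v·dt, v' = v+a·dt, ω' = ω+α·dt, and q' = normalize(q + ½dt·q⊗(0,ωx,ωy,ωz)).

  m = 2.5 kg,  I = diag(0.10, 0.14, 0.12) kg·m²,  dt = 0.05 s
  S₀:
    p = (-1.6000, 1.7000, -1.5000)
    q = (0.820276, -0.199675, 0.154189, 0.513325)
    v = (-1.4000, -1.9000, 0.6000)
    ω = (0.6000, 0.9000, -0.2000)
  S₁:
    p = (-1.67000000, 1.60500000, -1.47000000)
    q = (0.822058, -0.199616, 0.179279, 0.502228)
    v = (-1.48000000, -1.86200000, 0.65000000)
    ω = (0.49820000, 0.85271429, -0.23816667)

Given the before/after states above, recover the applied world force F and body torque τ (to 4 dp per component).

ω₁ − ω₀ = (-0.10180000, -0.04728571, -0.03816667)
ω₀×(Iω₀) = (0.0036, 0.0024, 0.0216)
τ = I·(Δω/dt) + ω₀×(Iω₀) = (-0.2000, -0.1300, -0.0700)
velocity change Δv = (-0.08000000, 0.03800000, 0.05000000)
applied force F = (-4.0000, 1.9000, 2.5000)

F = (-4.0000, 1.9000, 2.5000)
τ = (-0.2000, -0.1300, -0.0700)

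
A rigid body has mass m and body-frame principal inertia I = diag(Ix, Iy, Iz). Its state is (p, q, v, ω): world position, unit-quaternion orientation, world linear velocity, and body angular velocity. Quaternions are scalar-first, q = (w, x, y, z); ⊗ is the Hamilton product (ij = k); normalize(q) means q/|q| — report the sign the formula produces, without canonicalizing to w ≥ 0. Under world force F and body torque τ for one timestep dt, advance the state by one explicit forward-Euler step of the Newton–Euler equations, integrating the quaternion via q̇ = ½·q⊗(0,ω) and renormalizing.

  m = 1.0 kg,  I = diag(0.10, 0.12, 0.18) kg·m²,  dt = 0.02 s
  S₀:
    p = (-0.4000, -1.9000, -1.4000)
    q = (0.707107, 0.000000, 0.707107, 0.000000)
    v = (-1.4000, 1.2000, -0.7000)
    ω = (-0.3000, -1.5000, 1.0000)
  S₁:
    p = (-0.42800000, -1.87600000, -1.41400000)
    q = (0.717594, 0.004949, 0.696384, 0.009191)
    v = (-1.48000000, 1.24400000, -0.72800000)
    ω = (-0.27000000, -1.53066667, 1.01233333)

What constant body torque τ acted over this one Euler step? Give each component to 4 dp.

τ = (0.0600, -0.1600, 0.1200)

ω₁ − ω₀ = (0.03000000, -0.03066667, 0.01233333)
τ = I·(Δω/dt) + ω₀×(Iω₀) = (0.0600, -0.1600, 0.1200)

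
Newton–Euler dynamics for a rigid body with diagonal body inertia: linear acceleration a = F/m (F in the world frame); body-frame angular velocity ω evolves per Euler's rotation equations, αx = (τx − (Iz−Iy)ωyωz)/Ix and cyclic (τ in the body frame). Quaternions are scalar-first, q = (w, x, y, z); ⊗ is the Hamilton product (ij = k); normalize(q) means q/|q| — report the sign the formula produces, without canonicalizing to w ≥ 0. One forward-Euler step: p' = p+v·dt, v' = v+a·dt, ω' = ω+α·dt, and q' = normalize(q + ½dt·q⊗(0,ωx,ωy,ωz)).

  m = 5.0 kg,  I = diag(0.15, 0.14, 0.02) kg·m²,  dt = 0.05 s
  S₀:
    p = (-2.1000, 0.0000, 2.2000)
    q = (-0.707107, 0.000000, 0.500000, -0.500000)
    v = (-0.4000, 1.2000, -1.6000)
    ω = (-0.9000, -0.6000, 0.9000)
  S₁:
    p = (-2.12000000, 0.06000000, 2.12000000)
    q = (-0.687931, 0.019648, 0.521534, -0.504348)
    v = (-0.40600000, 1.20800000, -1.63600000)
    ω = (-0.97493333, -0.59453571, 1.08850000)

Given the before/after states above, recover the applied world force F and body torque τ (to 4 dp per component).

F = (-0.6000, 0.8000, -3.6000)
τ = (-0.1600, -0.0900, 0.0700)

Δv = v₁−v₀ = (-0.00600000, 0.00800000, -0.03600000)
applied force F = (-0.6000, 0.8000, -3.6000)
Δω = ω₁−ω₀ = (-0.07493333, 0.00546429, 0.18850000)
precession coupling = (0.0648, -0.1053, -0.0054)
τ = I·(Δω/dt) + ω₀×(Iω₀) = (-0.1600, -0.0900, 0.0700)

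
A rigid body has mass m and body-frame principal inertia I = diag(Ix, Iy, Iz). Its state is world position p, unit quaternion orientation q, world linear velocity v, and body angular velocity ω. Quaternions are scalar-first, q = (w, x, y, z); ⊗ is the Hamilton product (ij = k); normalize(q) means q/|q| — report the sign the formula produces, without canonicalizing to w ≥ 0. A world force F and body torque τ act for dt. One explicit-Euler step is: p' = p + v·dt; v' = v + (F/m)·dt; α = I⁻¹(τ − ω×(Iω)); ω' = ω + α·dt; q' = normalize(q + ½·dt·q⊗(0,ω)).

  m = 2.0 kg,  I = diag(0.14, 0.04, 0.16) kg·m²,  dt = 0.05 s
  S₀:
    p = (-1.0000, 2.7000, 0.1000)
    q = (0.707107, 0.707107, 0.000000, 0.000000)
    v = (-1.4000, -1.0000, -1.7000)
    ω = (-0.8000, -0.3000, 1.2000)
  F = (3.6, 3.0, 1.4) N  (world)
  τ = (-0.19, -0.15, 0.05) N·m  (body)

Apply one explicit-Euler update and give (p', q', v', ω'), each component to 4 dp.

new position p' = (-1.0700, 2.6500, 0.0150)
v + (F/m)dt = (-1.3100, -0.9250, -1.6650)
α = I⁻¹(τ − ω×Iω) = (-1.0486, -4.2300, 0.4625)
ω' = ω + α·dt = (-0.8524, -0.5115, 1.2231)
2q̇ = q⊗(0,ω) = (0.5656856, -0.5656856, -1.0606605, 0.6363963)
q + ½dt·q⊗(0,ω), renormalized = (0.7208, 0.6925, -0.0265, 0.0159)

p' = (-1.0700, 2.6500, 0.0150)
q' = (0.7208, 0.6925, -0.0265, 0.0159)
v' = (-1.3100, -0.9250, -1.6650)
ω' = (-0.8524, -0.5115, 1.2231)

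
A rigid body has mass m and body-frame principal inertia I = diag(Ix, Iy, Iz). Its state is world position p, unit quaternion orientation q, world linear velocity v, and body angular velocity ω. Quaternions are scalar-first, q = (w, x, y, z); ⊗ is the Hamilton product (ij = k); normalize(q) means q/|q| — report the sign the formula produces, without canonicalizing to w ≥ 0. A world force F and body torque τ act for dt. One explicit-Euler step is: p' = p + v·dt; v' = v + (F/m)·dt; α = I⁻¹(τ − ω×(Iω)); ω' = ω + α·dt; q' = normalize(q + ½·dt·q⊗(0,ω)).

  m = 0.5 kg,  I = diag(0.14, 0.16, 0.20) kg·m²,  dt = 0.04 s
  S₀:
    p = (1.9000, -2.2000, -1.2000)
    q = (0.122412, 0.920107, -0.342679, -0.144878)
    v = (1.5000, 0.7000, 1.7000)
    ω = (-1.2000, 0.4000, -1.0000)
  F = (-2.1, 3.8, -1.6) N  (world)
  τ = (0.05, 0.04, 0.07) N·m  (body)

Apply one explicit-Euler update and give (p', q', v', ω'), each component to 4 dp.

linear accel F/m = (-4.2000, 7.6000, -3.2000)
p' = p + v·dt = (1.9600, -2.1720, -1.1320)
v + (F/m)dt = (1.3320, 1.0040, 1.5720)
angular accel α = (0.4714, 0.7000, 0.3980)
ω + α·dt = (-1.1811, 0.4280, -0.9841)
Hamilton product q⊗(0,ω) = (1.0963220, 0.2537358, 1.1429254, -0.1655840)
q + ½dt·q⊗(0,ω), renormalized = (0.1443, 0.9247, -0.3197, -0.1481)

p' = (1.9600, -2.1720, -1.1320)
q' = (0.1443, 0.9247, -0.3197, -0.1481)
v' = (1.3320, 1.0040, 1.5720)
ω' = (-1.1811, 0.4280, -0.9841)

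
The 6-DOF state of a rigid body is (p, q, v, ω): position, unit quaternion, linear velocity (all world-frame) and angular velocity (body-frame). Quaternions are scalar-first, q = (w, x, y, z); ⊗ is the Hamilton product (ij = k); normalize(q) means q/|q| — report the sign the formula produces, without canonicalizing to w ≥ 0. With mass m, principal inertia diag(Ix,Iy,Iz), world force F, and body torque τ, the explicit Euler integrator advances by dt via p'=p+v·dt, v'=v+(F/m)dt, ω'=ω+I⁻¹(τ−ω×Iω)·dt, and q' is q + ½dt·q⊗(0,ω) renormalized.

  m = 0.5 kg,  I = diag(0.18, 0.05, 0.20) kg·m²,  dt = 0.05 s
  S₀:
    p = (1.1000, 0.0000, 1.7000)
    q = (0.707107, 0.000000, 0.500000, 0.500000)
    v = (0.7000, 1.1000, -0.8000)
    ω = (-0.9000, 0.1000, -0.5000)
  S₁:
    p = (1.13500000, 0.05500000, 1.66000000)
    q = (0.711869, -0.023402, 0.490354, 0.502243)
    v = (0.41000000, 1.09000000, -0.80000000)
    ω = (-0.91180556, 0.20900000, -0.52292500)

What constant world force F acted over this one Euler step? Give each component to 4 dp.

F = (-2.9000, -0.1000, 0.0000)

velocity change Δv = (-0.29000000, -0.01000000, 0.00000000)
m·(v₁−v₀)/dt = (-2.9000, -0.1000, 0.0000)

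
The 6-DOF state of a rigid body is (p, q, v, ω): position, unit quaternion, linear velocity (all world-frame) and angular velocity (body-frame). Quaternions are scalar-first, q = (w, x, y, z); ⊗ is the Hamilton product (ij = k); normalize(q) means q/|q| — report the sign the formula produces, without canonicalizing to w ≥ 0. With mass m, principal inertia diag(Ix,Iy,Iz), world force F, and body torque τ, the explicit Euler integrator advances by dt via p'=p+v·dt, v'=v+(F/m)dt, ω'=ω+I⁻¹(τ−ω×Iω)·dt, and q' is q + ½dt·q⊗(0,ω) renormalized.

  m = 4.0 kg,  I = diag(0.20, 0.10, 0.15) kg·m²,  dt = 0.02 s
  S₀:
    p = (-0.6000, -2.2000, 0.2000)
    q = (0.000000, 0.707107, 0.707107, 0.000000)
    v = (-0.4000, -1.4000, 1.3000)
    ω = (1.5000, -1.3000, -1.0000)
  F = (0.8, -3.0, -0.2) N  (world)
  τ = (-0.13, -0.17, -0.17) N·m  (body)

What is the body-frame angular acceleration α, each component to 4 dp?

α = (-0.9750, -0.9500, -2.4333)

precession coupling ω×(Iω) = (0.0650, -0.0750, 0.1950)
α = I⁻¹(τ − ω×Iω) = (-0.9750, -0.9500, -2.4333)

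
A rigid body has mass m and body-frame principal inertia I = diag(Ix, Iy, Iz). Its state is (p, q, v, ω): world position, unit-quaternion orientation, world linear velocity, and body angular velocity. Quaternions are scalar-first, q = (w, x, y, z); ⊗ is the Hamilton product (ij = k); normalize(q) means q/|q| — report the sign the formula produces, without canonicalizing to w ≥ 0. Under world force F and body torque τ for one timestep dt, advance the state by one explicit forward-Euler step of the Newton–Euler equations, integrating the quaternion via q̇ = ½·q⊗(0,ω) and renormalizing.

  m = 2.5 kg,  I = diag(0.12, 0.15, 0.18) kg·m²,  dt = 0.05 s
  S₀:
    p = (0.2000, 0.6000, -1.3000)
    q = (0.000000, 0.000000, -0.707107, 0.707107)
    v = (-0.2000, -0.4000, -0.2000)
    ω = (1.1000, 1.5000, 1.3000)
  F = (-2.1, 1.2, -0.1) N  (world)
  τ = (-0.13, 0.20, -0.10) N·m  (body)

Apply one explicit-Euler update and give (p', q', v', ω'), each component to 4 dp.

p' = (0.1900, 0.5800, -1.3100)
q' = (0.0035, -0.0494, -0.6866, 0.7254)
v' = (-0.2420, -0.3760, -0.2020)
ω' = (1.0215, 1.5953, 1.2585)

precession coupling ω×(Iω) = (0.0585, -0.0858, 0.0495)
α = I⁻¹(τ − ω×Iω) = (-1.5708, 1.9053, -0.8306)
ω' = ω + α·dt = (1.0215, 1.5953, 1.2585)
q⊗(0,ω) = (0.1414214, -1.9798996, 0.7778177, 0.7778177)
q + ½dt·q⊗(0,ω), renormalized = (0.0035, -0.0494, -0.6866, 0.7254)
new position p' = (0.1900, 0.5800, -1.3100)
new velocity v' = (-0.2420, -0.3760, -0.2020)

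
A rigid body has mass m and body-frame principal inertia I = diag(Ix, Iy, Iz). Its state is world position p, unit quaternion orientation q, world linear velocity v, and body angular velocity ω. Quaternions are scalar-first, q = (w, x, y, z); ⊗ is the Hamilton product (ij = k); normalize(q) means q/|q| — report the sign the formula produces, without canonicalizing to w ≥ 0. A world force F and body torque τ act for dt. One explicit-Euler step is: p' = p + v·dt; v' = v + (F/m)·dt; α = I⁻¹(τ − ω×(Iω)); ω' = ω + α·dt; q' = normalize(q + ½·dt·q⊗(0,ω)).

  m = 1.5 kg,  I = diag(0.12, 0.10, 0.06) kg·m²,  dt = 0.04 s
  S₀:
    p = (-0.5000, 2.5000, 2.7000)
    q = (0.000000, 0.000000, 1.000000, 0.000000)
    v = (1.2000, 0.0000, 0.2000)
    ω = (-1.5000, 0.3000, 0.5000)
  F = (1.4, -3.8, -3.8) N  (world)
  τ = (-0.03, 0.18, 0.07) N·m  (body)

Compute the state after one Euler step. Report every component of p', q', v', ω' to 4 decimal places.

p + v·dt = (-0.4520, 2.5000, 2.7080)
v + (F/m)dt = (1.2373, -0.1013, 0.0987)
precession coupling ω×(Iω) = (-0.0060, -0.0450, 0.0090)
α = I⁻¹(τ − ω×Iω) = (-0.2000, 2.2500, 1.0167)
new body rate ω' = (-1.5080, 0.3900, 0.5407)
Hamilton product q⊗(0,ω) = (-0.3000000, 0.5000000, 0.0000000, 1.5000000)
q' = normalize(q + ½dt·q⊗(0,ω)) = (-0.0060, 0.0100, 0.9995, 0.0300)

p' = (-0.4520, 2.5000, 2.7080)
q' = (-0.0060, 0.0100, 0.9995, 0.0300)
v' = (1.2373, -0.1013, 0.0987)
ω' = (-1.5080, 0.3900, 0.5407)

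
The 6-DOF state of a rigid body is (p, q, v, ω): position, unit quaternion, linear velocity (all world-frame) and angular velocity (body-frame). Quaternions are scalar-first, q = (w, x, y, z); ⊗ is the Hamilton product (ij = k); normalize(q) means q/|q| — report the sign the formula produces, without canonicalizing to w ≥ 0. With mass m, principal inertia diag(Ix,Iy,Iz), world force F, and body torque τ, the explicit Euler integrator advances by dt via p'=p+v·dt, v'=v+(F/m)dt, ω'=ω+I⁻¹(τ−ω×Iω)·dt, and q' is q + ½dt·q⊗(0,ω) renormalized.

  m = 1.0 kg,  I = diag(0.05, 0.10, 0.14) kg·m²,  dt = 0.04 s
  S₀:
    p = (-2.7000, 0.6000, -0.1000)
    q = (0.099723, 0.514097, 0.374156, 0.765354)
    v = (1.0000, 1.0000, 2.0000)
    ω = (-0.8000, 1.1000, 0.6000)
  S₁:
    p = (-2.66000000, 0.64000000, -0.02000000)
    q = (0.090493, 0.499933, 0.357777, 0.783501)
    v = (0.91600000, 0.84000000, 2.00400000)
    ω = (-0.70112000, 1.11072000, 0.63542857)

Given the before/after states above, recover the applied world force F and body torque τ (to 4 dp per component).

rate change Δω = (0.09888000, 0.01072000, 0.03542857)
gyro term ω₀×Iω₀ = (0.0264, 0.0432, -0.0440)
applied torque τ = (0.1500, 0.0700, 0.0800)
velocity change Δv = (-0.08400000, -0.16000000, 0.00400000)
m·(v₁−v₀)/dt = (-2.1000, -4.0000, 0.1000)

F = (-2.1000, -4.0000, 0.1000)
τ = (0.1500, 0.0700, 0.0800)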